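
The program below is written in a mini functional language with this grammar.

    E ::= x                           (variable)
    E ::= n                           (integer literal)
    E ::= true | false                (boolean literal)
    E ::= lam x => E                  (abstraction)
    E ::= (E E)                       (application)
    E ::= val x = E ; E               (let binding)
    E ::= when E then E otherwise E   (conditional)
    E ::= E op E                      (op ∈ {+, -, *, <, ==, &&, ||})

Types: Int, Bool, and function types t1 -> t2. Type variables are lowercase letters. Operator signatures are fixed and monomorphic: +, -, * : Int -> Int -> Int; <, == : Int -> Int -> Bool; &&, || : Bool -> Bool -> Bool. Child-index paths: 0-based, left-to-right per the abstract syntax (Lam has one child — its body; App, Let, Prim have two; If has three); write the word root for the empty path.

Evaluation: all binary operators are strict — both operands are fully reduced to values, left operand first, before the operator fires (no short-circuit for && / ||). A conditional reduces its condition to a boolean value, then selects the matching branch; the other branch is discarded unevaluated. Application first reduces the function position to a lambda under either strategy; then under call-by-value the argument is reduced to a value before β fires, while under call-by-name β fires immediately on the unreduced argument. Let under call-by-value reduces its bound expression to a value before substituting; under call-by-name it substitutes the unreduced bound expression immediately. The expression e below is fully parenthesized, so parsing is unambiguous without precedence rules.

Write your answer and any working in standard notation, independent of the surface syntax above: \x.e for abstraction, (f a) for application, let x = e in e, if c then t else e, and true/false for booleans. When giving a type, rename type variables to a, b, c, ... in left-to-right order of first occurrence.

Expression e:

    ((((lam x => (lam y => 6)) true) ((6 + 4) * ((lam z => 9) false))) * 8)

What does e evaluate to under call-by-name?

Answer: 48

Derivation:
step 0: ((((\x.(\y.6)) true) ((6 + 4) * ((\z.9) false))) * 8)
step 1: [beta@0.0] (((\y.6) ((6 + 4) * ((\z.9) false))) * 8)
step 2: [beta@0] (6 * 8)
step 3: [delta@root] 48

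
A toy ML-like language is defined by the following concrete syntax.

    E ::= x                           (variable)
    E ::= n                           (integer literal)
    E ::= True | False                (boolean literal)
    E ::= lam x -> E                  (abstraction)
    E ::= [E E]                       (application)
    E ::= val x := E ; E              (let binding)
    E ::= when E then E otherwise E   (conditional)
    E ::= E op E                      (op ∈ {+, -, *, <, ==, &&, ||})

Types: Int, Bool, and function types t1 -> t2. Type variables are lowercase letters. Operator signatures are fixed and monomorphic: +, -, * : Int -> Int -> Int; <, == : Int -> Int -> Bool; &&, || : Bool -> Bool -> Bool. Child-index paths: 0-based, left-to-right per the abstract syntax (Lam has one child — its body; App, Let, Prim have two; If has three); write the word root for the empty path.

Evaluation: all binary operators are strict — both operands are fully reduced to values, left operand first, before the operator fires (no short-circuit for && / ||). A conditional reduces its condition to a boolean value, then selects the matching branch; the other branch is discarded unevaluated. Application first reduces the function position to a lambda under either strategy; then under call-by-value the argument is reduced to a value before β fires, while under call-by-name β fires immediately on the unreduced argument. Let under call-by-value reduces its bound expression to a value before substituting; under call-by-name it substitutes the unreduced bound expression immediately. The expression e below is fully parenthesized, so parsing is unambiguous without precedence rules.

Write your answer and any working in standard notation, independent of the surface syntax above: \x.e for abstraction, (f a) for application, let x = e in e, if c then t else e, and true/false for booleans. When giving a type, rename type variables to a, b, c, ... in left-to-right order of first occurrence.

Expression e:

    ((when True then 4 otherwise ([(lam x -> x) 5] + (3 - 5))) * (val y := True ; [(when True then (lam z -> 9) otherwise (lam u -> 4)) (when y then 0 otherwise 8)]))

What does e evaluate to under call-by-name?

Trace:
step 0: ((if true then 4 else (((\x.x) 5) + (3 - 5))) * (let y = true in ((if true then (\z.9) else (\u.4)) (if y then 0 else 8))))
step 1: [if@0] (4 * (let y = true in ((if true then (\z.9) else (\u.4)) (if y then 0 else 8))))
step 2: [let@1] (4 * ((if true then (\z.9) else (\u.4)) (if true then 0 else 8)))
step 3: [if@1.0] (4 * ((\z.9) (if true then 0 else 8)))
step 4: [beta@1] (4 * 9)
step 5: [delta@root] 36

Answer: 36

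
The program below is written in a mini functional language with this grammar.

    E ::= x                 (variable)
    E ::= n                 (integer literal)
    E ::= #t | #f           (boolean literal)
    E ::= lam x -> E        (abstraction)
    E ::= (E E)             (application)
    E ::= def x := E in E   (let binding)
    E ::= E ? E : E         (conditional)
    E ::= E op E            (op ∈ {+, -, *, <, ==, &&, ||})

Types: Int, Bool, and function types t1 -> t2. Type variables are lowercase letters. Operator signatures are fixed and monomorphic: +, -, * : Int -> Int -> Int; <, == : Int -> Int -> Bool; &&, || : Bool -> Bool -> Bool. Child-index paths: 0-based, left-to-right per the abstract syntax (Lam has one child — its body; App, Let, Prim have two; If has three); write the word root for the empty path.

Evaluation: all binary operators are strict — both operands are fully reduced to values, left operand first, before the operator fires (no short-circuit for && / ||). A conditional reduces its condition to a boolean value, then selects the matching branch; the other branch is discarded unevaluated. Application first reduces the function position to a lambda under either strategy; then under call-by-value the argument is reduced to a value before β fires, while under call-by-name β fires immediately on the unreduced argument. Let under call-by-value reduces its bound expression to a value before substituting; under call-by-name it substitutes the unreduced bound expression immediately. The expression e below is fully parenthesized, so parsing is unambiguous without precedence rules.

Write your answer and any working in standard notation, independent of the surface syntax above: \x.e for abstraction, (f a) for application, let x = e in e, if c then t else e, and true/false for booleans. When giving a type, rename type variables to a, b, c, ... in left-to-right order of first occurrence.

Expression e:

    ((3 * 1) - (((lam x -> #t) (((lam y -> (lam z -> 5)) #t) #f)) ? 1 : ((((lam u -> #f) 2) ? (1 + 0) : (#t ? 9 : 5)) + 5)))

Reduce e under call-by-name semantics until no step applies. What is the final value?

Working:
step 0: ((3 * 1) - (if ((\x.true) (((\y.(\z.5)) true) false)) then 1 else ((if ((\u.false) 2) then (1 + 0) else (if true then 9 else 5)) + 5)))
step 1: [delta@0] (3 - (if ((\x.true) (((\y.(\z.5)) true) false)) then 1 else ((if ((\u.false) 2) then (1 + 0) else (if true then 9 else 5)) + 5)))
step 2: [beta@1.0] (3 - (if true then 1 else ((if ((\u.false) 2) then (1 + 0) else (if true then 9 else 5)) + 5)))
step 3: [if@1] (3 - 1)
step 4: [delta@root] 2

Answer: 2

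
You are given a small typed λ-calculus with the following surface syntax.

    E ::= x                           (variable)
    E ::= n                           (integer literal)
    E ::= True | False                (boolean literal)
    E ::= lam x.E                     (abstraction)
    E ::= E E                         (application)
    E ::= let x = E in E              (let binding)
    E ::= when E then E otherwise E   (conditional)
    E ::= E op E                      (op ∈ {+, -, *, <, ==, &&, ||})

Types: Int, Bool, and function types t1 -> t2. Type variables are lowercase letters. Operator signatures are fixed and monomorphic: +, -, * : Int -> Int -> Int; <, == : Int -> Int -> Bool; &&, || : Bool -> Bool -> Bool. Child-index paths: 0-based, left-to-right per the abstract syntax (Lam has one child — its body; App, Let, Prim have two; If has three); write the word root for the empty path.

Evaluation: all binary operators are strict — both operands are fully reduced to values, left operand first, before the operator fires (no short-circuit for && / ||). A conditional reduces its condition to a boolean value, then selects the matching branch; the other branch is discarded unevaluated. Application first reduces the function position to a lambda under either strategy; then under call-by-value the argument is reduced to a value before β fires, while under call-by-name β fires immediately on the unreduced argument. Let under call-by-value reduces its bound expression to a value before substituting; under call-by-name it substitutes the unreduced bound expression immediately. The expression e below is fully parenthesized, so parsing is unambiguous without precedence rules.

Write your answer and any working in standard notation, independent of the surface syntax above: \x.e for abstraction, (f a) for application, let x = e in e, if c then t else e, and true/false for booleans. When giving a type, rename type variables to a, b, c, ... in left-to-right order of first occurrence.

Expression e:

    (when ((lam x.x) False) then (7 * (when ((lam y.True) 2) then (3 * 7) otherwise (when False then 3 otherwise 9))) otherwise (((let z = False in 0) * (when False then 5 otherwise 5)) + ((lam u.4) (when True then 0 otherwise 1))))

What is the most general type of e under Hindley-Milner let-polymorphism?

Working:
x : a
\x._ : a -> a
  unify a -> a ~ Bool -> b
  unify a ~ Bool
  unify Bool ~ b
_ _ : Bool
  unify Bool ~ Bool
  unify Int ~ Int
\y._ : c -> Bool
  unify c -> Bool ~ Int -> d
  unify c ~ Int
  unify Bool ~ d
_ _ : Bool
  unify Bool ~ Bool
  unify Int ~ Int
  unify Int ~ Int
  unify Bool ~ Bool
  unify Int ~ Int
  unify Int ~ Int
  unify Int ~ Int
let z : Bool
  unify Int ~ Int
  unify Bool ~ Bool
  unify Int ~ Int
  unify Int ~ Int
  unify Int ~ Int
\u._ : e -> Int
  unify Bool ~ Bool
  unify Int ~ Int
  unify e -> Int ~ Int -> f
  unify e ~ Int
  unify Int ~ f
_ _ : Int
  unify Int ~ Int
  unify Int ~ Int

Answer: Int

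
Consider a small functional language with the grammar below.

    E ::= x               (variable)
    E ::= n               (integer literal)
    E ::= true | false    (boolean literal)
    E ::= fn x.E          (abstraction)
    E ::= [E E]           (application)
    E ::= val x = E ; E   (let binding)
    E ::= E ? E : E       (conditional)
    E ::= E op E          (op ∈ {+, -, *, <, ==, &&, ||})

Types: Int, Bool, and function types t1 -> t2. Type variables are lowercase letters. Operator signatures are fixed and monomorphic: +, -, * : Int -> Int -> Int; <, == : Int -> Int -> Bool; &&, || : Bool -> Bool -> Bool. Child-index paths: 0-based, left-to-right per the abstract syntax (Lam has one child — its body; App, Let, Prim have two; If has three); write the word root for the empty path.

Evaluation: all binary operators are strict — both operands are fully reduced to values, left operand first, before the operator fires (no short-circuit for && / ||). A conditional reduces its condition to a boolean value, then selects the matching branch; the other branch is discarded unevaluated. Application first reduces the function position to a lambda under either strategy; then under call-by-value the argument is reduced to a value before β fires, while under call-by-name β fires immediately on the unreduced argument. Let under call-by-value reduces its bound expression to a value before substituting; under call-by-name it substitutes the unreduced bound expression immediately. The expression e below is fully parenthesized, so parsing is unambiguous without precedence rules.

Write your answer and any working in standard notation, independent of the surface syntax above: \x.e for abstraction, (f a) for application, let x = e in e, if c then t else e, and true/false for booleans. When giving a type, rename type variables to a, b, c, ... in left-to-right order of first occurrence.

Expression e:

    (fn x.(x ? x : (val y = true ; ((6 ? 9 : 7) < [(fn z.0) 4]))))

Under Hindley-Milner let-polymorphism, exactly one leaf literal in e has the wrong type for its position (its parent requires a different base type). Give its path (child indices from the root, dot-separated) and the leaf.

Working:
x : a
  unify a ~ Bool
x : Bool
let y : Bool
  unify Int ~ Bool
  FAIL: mismatch Int ~ Bool

Answer: 0.2.1.0.0 : 6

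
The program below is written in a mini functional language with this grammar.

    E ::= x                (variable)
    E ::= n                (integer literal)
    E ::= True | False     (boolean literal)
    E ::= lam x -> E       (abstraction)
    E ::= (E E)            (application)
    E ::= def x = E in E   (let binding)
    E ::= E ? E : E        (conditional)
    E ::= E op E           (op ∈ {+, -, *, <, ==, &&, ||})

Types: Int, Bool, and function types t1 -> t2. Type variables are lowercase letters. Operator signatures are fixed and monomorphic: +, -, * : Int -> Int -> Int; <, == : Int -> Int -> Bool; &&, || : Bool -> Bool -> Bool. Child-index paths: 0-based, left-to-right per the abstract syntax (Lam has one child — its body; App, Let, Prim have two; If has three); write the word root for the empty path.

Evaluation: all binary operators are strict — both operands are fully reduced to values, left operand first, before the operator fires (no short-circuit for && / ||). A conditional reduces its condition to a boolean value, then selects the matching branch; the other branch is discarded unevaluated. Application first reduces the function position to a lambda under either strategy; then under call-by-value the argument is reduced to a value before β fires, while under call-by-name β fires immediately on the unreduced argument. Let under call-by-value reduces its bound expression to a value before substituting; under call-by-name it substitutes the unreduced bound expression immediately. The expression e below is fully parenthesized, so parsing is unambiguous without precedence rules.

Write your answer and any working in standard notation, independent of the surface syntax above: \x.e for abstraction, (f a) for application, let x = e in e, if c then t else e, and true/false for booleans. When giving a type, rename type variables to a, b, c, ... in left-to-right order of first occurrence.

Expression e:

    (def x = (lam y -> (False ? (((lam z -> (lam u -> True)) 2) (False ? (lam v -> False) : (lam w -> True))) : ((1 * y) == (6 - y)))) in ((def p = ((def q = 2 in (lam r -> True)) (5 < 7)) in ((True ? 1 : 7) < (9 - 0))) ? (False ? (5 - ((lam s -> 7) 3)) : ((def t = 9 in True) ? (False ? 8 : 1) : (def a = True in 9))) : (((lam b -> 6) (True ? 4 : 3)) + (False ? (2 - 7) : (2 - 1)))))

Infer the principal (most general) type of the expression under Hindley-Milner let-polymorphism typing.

Answer: Int

Working:
  unify Bool ~ Bool
\u._ : c -> Bool
\z._ : b -> c -> Bool
  unify b -> c -> Bool ~ Int -> d
  unify b ~ Int
  unify c -> Bool ~ d
_ _ : c -> Bool
  unify Bool ~ Bool
\v._ : e -> Bool
\w._ : f -> Bool
  unify e -> Bool ~ f -> Bool
  unify e ~ f
  unify Bool ~ Bool
  unify c -> Bool ~ (f -> Bool) -> g
  unify c ~ f -> Bool
  unify Bool ~ g
_ _ : Bool
  unify Int ~ Int
y : a
  unify a ~ Int
  unify Int ~ Int
  unify Int ~ Int
y : Int
  unify Int ~ Int
  unify Int ~ Int
  unify Bool ~ Bool
\y._ : Int -> Bool
let x : Int -> Bool
let q : Int
\r._ : h -> Bool
  unify Int ~ Int
  unify Int ~ Int
  unify h -> Bool ~ Bool -> i
  unify h ~ Bool
  unify Bool ~ i
_ _ : Bool
let p : Bool
  unify Bool ~ Bool
  unify Int ~ Int
  unify Int ~ Int
  unify Int ~ Int
  unify Int ~ Int
  unify Int ~ Int
  unify Bool ~ Bool
  unify Bool ~ Bool
  unify Int ~ Int
\s._ : j -> Int
  unify j -> Int ~ Int -> k
  unify j ~ Int
  unify Int ~ k
_ _ : Int
  unify Int ~ Int
let t : Int
  unify Bool ~ Bool
  unify Bool ~ Bool
  unify Int ~ Int
let a : Bool
  unify Int ~ Int
  unify Int ~ Int
\b._ : l -> Int
  unify Bool ~ Bool
  unify Int ~ Int
  unify l -> Int ~ Int -> m
  unify l ~ Int
  unify Int ~ m
_ _ : Int
  unify Int ~ Int
  unify Bool ~ Bool
  unify Int ~ Int
  unify Int ~ Int
  unify Int ~ Int
  unify Int ~ Int
  unify Int ~ Int
  unify Int ~ Int
  unify Int ~ Int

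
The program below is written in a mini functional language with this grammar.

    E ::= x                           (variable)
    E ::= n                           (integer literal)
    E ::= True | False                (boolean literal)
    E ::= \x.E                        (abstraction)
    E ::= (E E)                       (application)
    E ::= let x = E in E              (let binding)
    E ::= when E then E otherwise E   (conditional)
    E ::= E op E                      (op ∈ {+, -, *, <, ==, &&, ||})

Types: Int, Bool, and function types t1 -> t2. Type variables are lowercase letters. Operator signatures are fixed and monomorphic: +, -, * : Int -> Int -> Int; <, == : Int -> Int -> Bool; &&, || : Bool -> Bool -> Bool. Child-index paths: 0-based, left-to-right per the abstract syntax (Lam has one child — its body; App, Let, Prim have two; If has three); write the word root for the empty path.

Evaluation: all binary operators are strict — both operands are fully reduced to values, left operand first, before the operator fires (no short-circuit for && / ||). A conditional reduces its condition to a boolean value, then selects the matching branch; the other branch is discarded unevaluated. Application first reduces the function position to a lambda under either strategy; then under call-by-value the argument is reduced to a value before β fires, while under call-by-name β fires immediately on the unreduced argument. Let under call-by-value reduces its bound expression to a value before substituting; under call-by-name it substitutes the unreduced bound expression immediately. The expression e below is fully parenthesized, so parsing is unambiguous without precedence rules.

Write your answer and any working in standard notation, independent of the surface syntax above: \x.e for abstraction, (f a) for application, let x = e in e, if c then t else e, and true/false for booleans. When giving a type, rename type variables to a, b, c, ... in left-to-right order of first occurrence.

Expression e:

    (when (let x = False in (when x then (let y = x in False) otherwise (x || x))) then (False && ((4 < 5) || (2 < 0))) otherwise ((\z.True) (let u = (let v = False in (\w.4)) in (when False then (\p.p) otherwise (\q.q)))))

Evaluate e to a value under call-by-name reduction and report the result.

Trace:
step 0: (if (let x = false in (if x then (let y = x in false) else (x || x))) then (false && ((4 < 5) || (2 < 0))) else ((\z.true) (let u = (let v = false in (\w.4)) in (if false then (\p.p) else (\q.q)))))
step 1: [let@0] (if (if false then (let y = false in false) else (false || false)) then (false && ((4 < 5) || (2 < 0))) else ((\z.true) (let u = (let v = false in (\w.4)) in (if false then (\p.p) else (\q.q)))))
step 2: [if@0] (if (false || false) then (false && ((4 < 5) || (2 < 0))) else ((\z.true) (let u = (let v = false in (\w.4)) in (if false then (\p.p) else (\q.q)))))
step 3: [delta@0] (if false then (false && ((4 < 5) || (2 < 0))) else ((\z.true) (let u = (let v = false in (\w.4)) in (if false then (\p.p) else (\q.q)))))
step 4: [if@root] ((\z.true) (let u = (let v = false in (\w.4)) in (if false then (\p.p) else (\q.q))))
step 5: [beta@root] true

Answer: true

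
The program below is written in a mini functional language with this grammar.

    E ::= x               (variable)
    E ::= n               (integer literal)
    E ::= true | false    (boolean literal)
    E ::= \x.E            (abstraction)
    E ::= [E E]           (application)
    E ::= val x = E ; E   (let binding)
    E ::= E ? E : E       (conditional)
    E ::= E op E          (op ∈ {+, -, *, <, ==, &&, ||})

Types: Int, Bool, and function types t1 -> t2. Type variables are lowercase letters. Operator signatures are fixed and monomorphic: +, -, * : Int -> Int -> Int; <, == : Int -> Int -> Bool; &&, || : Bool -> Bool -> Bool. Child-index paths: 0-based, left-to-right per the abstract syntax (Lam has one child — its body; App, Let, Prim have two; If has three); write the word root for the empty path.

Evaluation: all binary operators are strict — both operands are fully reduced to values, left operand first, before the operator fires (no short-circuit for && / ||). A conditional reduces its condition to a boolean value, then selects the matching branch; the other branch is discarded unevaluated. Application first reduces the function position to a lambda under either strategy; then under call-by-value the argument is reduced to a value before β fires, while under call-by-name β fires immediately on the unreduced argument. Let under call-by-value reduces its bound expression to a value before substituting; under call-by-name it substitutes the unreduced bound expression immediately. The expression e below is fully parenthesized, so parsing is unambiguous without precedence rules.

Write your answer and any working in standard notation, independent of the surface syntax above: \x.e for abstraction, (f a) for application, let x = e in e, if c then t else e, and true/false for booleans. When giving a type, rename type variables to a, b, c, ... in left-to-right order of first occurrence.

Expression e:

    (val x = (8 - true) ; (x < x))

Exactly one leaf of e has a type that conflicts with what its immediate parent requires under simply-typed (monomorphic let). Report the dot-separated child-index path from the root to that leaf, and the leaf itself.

Answer: 0.1 : true

Trace:
  unify Int ~ Int
  unify Bool ~ Int
  FAIL: mismatch Bool ~ Int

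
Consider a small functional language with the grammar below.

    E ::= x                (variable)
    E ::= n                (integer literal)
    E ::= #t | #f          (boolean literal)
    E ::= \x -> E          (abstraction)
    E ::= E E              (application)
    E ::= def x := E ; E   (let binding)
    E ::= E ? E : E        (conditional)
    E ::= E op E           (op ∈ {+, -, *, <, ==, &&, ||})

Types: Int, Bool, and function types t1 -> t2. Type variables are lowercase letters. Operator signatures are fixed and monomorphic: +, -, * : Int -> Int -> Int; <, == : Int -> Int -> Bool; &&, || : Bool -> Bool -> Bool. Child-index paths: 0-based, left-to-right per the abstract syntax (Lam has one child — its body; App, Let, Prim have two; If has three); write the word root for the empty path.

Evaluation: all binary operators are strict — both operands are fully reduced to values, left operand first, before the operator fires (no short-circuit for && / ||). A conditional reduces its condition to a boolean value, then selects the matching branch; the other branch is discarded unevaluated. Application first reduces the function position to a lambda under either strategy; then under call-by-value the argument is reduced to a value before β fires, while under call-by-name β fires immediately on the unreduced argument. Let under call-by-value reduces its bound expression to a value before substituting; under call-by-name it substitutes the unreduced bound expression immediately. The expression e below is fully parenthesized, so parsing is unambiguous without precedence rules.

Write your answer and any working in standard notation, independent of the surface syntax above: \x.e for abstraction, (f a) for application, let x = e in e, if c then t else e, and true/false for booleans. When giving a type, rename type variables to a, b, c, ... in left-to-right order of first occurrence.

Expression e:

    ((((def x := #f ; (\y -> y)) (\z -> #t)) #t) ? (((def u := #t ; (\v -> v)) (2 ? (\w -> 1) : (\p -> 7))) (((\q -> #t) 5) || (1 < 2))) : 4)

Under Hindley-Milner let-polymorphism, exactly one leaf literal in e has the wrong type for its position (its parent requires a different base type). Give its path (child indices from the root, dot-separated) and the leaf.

Working:
let x : Bool
y : a
\y._ : a -> a
\z._ : b -> Bool
  unify a -> a ~ (b -> Bool) -> c
  unify a ~ b -> Bool
  unify b -> Bool ~ c
_ _ : b -> Bool
  unify b -> Bool ~ Bool -> d
  unify b ~ Bool
  unify Bool ~ d
_ _ : Bool
  unify Bool ~ Bool
let u : Bool
v : e
\v._ : e -> e
  unify Int ~ Bool
  FAIL: mismatch Int ~ Bool

Answer: 1.0.1.0 : 2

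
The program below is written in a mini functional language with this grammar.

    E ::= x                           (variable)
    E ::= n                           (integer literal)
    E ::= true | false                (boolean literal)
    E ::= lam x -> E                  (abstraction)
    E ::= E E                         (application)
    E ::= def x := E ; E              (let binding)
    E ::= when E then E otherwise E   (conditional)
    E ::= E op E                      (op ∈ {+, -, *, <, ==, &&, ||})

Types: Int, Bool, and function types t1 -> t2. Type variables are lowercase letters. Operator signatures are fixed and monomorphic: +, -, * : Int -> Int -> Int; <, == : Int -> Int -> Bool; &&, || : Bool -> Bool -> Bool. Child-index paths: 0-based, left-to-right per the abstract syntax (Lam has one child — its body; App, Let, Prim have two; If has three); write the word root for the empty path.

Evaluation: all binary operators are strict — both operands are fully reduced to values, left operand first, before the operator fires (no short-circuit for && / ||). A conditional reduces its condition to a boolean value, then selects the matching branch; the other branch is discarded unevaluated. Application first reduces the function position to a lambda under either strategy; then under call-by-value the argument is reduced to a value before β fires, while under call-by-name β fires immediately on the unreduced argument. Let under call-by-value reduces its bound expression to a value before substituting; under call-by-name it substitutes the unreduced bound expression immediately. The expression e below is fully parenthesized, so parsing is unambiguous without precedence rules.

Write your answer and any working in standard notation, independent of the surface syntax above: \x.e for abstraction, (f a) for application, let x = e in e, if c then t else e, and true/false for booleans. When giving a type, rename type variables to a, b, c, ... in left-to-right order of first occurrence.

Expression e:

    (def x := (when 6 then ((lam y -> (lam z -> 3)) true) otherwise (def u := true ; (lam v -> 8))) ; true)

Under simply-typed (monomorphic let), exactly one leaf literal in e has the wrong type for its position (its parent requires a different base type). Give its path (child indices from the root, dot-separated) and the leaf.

Answer: 0.0 : 6

Working:
  unify Int ~ Bool
  FAIL: mismatch Int ~ Bool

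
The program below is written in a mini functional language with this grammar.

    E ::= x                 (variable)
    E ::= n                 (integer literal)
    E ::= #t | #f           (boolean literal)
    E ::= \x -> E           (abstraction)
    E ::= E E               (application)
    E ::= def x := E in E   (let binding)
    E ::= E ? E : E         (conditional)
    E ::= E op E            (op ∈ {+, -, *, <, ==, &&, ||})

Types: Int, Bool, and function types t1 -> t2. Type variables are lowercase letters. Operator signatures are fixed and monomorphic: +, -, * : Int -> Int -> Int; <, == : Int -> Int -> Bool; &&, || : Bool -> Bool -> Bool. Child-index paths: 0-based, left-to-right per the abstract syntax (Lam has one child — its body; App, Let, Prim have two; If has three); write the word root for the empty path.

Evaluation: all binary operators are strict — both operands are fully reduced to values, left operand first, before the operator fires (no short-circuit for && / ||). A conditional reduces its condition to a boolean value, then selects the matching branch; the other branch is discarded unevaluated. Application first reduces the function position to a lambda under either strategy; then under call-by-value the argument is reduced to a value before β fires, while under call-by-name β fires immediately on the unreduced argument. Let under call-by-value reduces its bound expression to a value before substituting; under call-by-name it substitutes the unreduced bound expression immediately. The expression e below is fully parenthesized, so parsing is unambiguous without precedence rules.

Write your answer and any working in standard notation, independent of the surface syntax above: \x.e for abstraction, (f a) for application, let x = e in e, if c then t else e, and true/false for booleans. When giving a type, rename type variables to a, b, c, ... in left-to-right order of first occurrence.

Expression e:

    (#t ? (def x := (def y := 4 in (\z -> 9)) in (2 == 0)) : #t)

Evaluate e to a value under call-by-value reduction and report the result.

Trace:
step 0: (if true then (let x = (let y = 4 in (\z.9)) in (2 == 0)) else true)
step 1: [if@root] (let x = (let y = 4 in (\z.9)) in (2 == 0))
step 2: [let@0] (let x = (\z.9) in (2 == 0))
step 3: [let@root] (2 == 0)
step 4: [delta@root] false

Answer: false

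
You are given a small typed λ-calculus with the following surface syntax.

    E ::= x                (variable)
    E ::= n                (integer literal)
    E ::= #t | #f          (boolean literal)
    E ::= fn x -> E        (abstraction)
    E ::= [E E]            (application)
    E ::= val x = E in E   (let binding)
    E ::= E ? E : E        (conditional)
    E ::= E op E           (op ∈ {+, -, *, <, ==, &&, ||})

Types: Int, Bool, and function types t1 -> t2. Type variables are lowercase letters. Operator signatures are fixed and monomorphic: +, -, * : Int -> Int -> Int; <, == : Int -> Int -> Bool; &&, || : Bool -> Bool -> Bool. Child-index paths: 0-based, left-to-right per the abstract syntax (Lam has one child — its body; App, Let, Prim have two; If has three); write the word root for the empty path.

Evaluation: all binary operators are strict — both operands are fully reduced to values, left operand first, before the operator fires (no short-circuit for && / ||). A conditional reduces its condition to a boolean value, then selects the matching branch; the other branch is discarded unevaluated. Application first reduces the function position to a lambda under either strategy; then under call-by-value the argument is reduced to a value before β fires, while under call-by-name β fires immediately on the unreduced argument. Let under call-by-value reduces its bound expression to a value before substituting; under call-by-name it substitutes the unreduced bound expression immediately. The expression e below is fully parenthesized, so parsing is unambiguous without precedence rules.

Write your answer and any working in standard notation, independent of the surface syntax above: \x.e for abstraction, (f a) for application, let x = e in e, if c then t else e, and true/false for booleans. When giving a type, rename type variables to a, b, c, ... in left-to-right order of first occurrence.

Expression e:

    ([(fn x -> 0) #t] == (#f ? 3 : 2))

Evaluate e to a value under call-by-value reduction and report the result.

Working:
step 0: (((\x.0) true) == (if false then 3 else 2))
step 1: [beta@0] (0 == (if false then 3 else 2))
step 2: [if@1] (0 == 2)
step 3: [delta@root] false

Answer: false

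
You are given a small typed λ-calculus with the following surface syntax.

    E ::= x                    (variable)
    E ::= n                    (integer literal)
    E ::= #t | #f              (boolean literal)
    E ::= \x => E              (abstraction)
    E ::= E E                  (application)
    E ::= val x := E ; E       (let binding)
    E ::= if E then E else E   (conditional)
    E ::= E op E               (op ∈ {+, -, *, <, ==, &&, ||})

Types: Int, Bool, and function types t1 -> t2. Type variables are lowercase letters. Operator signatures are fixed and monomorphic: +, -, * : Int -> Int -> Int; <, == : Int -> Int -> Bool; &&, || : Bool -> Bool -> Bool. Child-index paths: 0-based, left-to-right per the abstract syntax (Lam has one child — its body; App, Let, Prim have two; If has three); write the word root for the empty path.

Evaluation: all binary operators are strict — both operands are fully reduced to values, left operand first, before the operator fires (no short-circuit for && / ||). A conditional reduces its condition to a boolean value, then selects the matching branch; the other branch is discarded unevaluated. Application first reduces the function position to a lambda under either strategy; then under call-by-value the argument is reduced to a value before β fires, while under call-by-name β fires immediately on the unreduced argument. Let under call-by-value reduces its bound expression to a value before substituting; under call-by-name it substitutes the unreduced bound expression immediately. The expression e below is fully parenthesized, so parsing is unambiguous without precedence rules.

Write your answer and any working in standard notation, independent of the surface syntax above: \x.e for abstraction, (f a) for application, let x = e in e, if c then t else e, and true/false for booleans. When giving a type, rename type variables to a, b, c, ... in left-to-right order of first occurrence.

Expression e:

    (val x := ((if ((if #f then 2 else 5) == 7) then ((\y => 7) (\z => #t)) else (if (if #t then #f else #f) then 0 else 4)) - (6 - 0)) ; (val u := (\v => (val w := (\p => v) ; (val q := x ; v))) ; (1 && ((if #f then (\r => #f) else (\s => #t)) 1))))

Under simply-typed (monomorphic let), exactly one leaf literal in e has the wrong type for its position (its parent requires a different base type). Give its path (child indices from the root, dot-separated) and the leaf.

Working:
  unify Bool ~ Bool
  unify Int ~ Int
  unify Int ~ Int
  unify Int ~ Int
  unify Bool ~ Bool
\y._ : a -> Int
\z._ : b -> Bool
  unify a -> Int ~ (b -> Bool) -> c
  unify a ~ b -> Bool
  unify Int ~ c
_ _ : Int
  unify Bool ~ Bool
  unify Bool ~ Bool
  unify Bool ~ Bool
  unify Int ~ Int
  unify Int ~ Int
  unify Int ~ Int
  unify Int ~ Int
  unify Int ~ Int
  unify Int ~ Int
let x : Int
v : d
\p._ : e -> d
let w : e -> d
x : Int
let q : Int
v : d
\v._ : d -> d
let u : d -> d
  unify Int ~ Bool
  FAIL: mismatch Int ~ Bool

Answer: 1.1.0 : 1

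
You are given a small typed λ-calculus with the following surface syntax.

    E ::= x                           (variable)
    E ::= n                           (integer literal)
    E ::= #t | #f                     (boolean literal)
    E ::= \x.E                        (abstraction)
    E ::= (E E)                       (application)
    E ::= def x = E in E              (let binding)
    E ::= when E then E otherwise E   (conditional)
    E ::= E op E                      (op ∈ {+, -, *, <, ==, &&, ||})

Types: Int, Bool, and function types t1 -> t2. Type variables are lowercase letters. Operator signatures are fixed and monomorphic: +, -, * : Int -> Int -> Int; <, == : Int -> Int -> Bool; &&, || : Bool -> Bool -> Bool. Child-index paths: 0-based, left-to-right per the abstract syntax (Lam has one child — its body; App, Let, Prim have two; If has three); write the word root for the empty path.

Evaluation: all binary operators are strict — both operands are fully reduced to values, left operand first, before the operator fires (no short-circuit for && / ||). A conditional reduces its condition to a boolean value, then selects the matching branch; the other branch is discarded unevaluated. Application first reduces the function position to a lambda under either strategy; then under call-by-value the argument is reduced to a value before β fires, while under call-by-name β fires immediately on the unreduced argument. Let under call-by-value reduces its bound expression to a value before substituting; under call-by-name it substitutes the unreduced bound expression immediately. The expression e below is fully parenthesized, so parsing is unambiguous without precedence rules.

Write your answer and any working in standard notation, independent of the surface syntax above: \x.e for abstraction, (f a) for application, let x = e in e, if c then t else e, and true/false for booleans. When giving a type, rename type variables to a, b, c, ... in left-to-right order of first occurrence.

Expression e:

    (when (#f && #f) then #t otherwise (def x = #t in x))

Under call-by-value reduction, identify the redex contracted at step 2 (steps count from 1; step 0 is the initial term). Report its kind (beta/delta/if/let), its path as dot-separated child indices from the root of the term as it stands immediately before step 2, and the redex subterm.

Answer: if at root : (if false then true else (let x = true in x))

Trace:
step 0: (if (false && false) then true else (let x = true in x))
step 1: [delta@0] (if false then true else (let x = true in x))
step 2: [if@root] (let x = true in x)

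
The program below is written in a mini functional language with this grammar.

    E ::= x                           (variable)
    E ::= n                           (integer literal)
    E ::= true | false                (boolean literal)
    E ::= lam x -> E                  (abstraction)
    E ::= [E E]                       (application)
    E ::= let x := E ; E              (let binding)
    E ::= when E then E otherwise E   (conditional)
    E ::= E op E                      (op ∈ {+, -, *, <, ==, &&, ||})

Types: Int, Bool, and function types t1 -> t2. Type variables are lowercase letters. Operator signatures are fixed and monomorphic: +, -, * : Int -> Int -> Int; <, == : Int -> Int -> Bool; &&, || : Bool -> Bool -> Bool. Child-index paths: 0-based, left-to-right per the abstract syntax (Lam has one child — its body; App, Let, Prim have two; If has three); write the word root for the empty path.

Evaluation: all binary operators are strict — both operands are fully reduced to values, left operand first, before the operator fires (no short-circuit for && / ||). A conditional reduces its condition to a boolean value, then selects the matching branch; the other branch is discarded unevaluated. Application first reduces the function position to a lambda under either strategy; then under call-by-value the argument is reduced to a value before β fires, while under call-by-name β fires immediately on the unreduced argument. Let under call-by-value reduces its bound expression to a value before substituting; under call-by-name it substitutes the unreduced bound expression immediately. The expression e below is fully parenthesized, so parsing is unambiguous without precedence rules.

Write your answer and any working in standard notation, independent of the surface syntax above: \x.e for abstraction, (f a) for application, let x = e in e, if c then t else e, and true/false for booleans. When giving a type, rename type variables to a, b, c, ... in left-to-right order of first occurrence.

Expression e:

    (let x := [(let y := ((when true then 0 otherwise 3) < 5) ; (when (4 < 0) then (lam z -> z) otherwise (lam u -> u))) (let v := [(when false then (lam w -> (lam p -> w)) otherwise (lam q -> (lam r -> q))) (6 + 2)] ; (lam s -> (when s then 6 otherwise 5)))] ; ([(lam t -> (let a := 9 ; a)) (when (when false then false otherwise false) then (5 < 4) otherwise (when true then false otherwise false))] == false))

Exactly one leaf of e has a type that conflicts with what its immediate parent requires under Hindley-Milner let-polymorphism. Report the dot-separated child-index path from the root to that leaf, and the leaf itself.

Derivation:
  unify Bool ~ Bool
  unify Int ~ Int
  unify Int ~ Int
  unify Int ~ Int
let y : Bool
  unify Int ~ Int
  unify Int ~ Int
  unify Bool ~ Bool
z : a
\z._ : a -> a
u : b
\u._ : b -> b
  unify a -> a ~ b -> b
  unify a ~ b
  unify b ~ b
  unify Bool ~ Bool
w : c
\p._ : d -> c
\w._ : c -> d -> c
q : e
\r._ : f -> e
\q._ : e -> f -> e
  unify c -> d -> c ~ e -> f -> e
  unify c ~ e
  unify d -> e ~ f -> e
  unify d ~ f
  unify e ~ e
  unify Int ~ Int
  unify Int ~ Int
  unify e -> f -> e ~ Int -> g
  unify e ~ Int
  unify f -> Int ~ g
_ _ : f -> Int
let v : forall. f -> Int
s : h
  unify h ~ Bool
  unify Int ~ Int
\s._ : Bool -> Int
  unify b -> b ~ (Bool -> Int) -> i
  unify b ~ Bool -> Int
  unify Bool -> Int ~ i
_ _ : Bool -> Int
let x : Bool -> Int
let a : Int
a : Int
\t._ : j -> Int
  unify Bool ~ Bool
  unify Bool ~ Bool
  unify Bool ~ Bool
  unify Int ~ Int
  unify Int ~ Int
  unify Bool ~ Bool
  unify Bool ~ Bool
  unify Bool ~ Bool
  unify j -> Int ~ Bool -> k
  unify j ~ Bool
  unify Int ~ k
_ _ : Int
  unify Int ~ Int
  unify Bool ~ Int
  FAIL: mismatch Bool ~ Int

Answer: 1.1 : false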